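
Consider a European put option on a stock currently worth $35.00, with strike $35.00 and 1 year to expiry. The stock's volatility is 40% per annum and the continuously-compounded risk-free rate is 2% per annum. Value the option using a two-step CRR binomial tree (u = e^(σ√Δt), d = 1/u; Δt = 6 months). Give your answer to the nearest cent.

$4.53

CRR parameters: u = e^(σ√Δt) = e^(0.4·√0.5) = 1.3269, d = 1/u = 0.7536
Per-period rate: rΔt = 0.02·0.5 = 0.01, so R = e^0.01 = 1.0101
Risk-neutral probability p = (e^0.01 − 0.7536)/(1.3269 − 0.7536) = 0.2564/0.5733 = 0.4473
Terminal stock prices: S_uu = 61.62, S_ud = 35, S_dd = 19.88
Terminal payoffs (K − S): max(-26.62, 0) = 0, max(0, 0) = 0, max(15.12, 0) = 15.12
Node u (S = 46.44): V_u = e^(−0.01)·[0.4473·0.0000 + 0.5527·0.0000] = 0.0000
Node d (S = 26.38): V_d = e^(−0.01)·[0.4473·0.0000 + 0.5527·15.1210] = 8.2744
Node 0 (S = 35): V_0 = e^(−0.01)·[0.4473·0.0000 + 0.5527·8.2744] = 4.5279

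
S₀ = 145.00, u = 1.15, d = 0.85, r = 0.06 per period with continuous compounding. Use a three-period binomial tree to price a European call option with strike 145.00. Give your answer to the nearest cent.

28.82

Risk-neutral probability p = (e^0.06 − 0.85)/(1.15 − 0.85) = 0.2118/0.3000 = 0.7061
Terminal stock prices: S_uuu = 220.5, S_uud = 163, S_udd = 120.5, S_ddd = 89.05
Terminal payoffs (S − K): max(75.53, 0) = 75.53, max(18, 0) = 18, max(-24.52, 0) = 0, max(-55.95, 0) = 0
Node uu (S = 191.8): V_uu = e^(−0.06)·[0.7061·75.5269 + 0.2939·17.9981] = 55.2066
Node ud (S = 141.7): V_ud = e^(−0.06)·[0.7061·17.9981 + 0.2939·0.0000] = 11.9688
Node dd (S = 104.8): V_dd = e^(−0.06)·[0.7061·0.0000 + 0.2939·0.0000] = 0.0000
Node u (S = 166.8): V_u = e^(−0.06)·[0.7061·55.2066 + 0.2939·11.9688] = 40.0250
Node d (S = 123.2): V_d = e^(−0.06)·[0.7061·11.9688 + 0.2939·0.0000] = 7.9592
Node 0 (S = 145): V_0 = e^(−0.06)·[0.7061·40.0250 + 0.2939·7.9592] = 28.8195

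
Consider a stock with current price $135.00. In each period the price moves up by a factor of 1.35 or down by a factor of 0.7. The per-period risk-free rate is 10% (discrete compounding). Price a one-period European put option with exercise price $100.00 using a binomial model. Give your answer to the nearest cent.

Risk-neutral probability p = (1 + 0.1 − 0.7)/(1.35 − 0.7) = 0.4000/0.6500 = 0.6154
Terminal stock prices: S_u = 182.2, S_d = 94.5
Terminal payoffs (K − S): max(-82.25, 0) = 0, max(5.5, 0) = 5.5
Node 0 (S = 135): V_0 = 1/1.1·[0.6154·0.0000 + 0.3846·5.5000] = 1.9231

$1.92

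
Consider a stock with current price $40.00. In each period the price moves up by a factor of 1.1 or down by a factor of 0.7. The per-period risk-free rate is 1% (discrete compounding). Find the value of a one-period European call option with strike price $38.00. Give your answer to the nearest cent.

Risk-neutral probability p = (1 + 0.01 − 0.7)/(1.1 − 0.7) = 0.3100/0.4000 = 0.7750
Terminal stock prices: S_u = 44, S_d = 28
Terminal payoffs (S − K): max(6, 0) = 6, max(-10, 0) = 0
Node 0 (S = 40): V_0 = 1/1.01·[0.7750·6.0000 + 0.2250·0.0000] = 4.6040

$4.60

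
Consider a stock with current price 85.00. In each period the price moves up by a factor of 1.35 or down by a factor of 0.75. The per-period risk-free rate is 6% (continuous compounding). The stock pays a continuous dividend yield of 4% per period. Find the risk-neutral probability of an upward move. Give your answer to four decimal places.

p = 0.4503

Per-period risk-free factor R = e^0.06 = 1.0618; dividend-adjusted growth = e^(0.06−0.04) = 1.0202.
Risk-neutral probability p = (1.0202 − 0.75)/(1.35 − 0.75) = 0.2702/0.6000 = 0.4503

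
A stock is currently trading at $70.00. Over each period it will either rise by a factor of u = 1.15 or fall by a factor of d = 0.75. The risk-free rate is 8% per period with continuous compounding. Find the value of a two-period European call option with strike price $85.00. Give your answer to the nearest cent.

$4.48

Risk-neutral probability p = (e^0.08 − 0.75)/(1.15 − 0.75) = 0.3333/0.4000 = 0.8332
Terminal stock prices: S_uu = 92.57, S_ud = 60.38, S_dd = 39.38
Terminal payoffs (S − K): max(7.575, 0) = 7.575, max(-24.62, 0) = 0, max(-45.62, 0) = 0
Node u (S = 80.5): V_u = e^(−0.08)·[0.8332·7.5750 + 0.1668·0.0000] = 5.8264
Node d (S = 52.5): V_d = e^(−0.08)·[0.8332·0.0000 + 0.1668·0.0000] = 0.0000
Node 0 (S = 70): V_0 = e^(−0.08)·[0.8332·5.8264 + 0.1668·0.0000] = 4.4814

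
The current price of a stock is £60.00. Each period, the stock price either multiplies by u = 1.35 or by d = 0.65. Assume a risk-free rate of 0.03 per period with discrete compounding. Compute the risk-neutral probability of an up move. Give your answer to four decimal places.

Risk-neutral probability p = (1 + 0.03 − 0.65)/(1.35 − 0.65) = 0.3800/0.7000 = 0.5429

p = 0.5429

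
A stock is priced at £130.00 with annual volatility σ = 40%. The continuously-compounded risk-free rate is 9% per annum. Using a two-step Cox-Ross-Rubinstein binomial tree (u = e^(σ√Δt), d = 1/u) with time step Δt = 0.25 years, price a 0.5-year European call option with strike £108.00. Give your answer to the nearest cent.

CRR parameters: u = e^(σ√Δt) = e^(0.4·√0.25) = 1.2214, d = 1/u = 0.8187
Per-period rate: rΔt = 0.09·0.25 = 0.0225, so R = e^0.0225 = 1.0228
Risk-neutral probability p = (e^0.0225 − 0.8187)/(1.2214 − 0.8187) = 0.2040/0.4027 = 0.5067
Terminal stock prices: S_uu = 193.9, S_ud = 130, S_dd = 87.14
Terminal payoffs (S − K): max(85.94, 0) = 85.94, max(22, 0) = 22, max(-20.86, 0) = 0
Node u (S = 158.8): V_u = e^(−0.0225)·[0.5067·85.9372 + 0.4933·22.0000] = 53.1852
Node d (S = 106.4): V_d = e^(−0.0225)·[0.5067·22.0000 + 0.4933·0.0000] = 10.8989
Node 0 (S = 130): V_0 = e^(−0.0225)·[0.5067·53.1852 + 0.4933·10.8989] = 31.6052

£31.61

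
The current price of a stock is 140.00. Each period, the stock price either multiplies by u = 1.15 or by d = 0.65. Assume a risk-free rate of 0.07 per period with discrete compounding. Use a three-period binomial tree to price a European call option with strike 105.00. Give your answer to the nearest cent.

56.46

Risk-neutral probability p = (1 + 0.07 − 0.65)/(1.15 − 0.65) = 0.4200/0.5000 = 0.8400
Terminal stock prices: S_uuu = 212.9, S_uud = 120.3, S_udd = 68.02, S_ddd = 38.45
Terminal payoffs (S − K): max(107.9, 0) = 107.9, max(15.35, 0) = 15.35, max(-36.98, 0) = 0, max(-66.55, 0) = 0
Node uu (S = 185.1): V_uu = 1/1.07·[0.8400·107.9225 + 0.1600·15.3475] = 87.0192
Node ud (S = 104.7): V_ud = 1/1.07·[0.8400·15.3475 + 0.1600·0.0000] = 12.0485
Node dd (S = 59.15): V_dd = 1/1.07·[0.8400·0.0000 + 0.1600·0.0000] = 0.0000
Node u (S = 161): V_u = 1/1.07·[0.8400·87.0192 + 0.1600·12.0485] = 70.1158
Node d (S = 91): V_d = 1/1.07·[0.8400·12.0485 + 0.1600·0.0000] = 9.4586
Node 0 (S = 140): V_0 = 1/1.07·[0.8400·70.1158 + 0.1600·9.4586] = 56.4585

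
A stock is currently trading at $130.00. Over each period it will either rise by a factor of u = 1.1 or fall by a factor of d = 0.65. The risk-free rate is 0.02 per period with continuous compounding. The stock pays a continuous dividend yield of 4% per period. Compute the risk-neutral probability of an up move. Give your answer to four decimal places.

p = 0.7338

Per-period risk-free factor R = e^0.02 = 1.0202; dividend-adjusted growth = e^(0.02−0.04) = 0.9802.
Risk-neutral probability p = (0.9802 − 0.65)/(1.1 − 0.65) = 0.3302/0.4500 = 0.7338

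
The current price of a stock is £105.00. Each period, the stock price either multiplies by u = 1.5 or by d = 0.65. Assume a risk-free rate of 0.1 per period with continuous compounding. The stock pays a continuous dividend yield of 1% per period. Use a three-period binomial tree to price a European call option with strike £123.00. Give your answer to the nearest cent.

£33.31

Per-period risk-free factor R = e^0.1 = 1.1052; dividend-adjusted growth = e^(0.1−0.01) = 1.0942.
Risk-neutral probability p = (1.0942 − 0.65)/(1.5 − 0.65) = 0.4442/0.8500 = 0.5226
Terminal stock prices: S_uuu = 354.4, S_uud = 153.6, S_udd = 66.54, S_ddd = 28.84
Terminal payoffs (S − K): max(231.4, 0) = 231.4, max(30.56, 0) = 30.56, max(-56.46, 0) = 0, max(-94.16, 0) = 0
Node uu (S = 236.2): V_uu = e^(−0.1)·[0.5226·231.3750 + 0.4774·30.5625] = 122.6043
Node ud (S = 102.4): V_ud = e^(−0.1)·[0.5226·30.5625 + 0.4774·0.0000] = 14.4509
Node dd (S = 44.36): V_dd = e^(−0.1)·[0.5226·0.0000 + 0.4774·0.0000] = 0.0000
Node u (S = 157.5): V_u = e^(−0.1)·[0.5226·122.6043 + 0.4774·14.4509] = 64.2139
Node d (S = 68.25): V_d = e^(−0.1)·[0.5226·14.4509 + 0.4774·0.0000] = 6.8328
Node 0 (S = 105): V_0 = e^(−0.1)·[0.5226·64.2139 + 0.4774·6.8328] = 33.3141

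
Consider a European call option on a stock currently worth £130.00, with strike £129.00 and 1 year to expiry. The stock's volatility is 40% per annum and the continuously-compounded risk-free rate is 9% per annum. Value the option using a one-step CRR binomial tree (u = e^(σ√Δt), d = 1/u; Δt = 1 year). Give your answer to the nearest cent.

CRR parameters: u = e^(σ√Δt) = e^(0.4·√1) = 1.4918, d = 1/u = 0.6703
Per-period rate: rΔt = 0.09·1 = 0.09, so R = e^0.09 = 1.0942
Risk-neutral probability p = (e^0.09 − 0.6703)/(1.4918 − 0.6703) = 0.4239/0.8215 = 0.5159
Terminal stock prices: S_u = 193.9, S_d = 87.14
Terminal payoffs (S − K): max(64.94, 0) = 64.94, max(-41.86, 0) = 0
Node 0 (S = 130): V_0 = e^(−0.09)·[0.5159·64.9372 + 0.4841·0.0000] = 30.6206

£30.62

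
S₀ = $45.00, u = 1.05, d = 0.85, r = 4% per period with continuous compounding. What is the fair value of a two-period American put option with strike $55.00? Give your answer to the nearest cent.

$10.00

Risk-neutral probability p = (e^0.04 − 0.85)/(1.05 − 0.85) = 0.1908/0.2000 = 0.9541
Terminal stock prices: S_uu = 49.61, S_ud = 40.16, S_dd = 32.51
Terminal payoffs (K − S): max(5.387, 0) = 5.387, max(14.84, 0) = 14.84, max(22.49, 0) = 22.49
Node u (S = 47.25): continuation = e^(−0.04)·[0.9541·5.3875 + 0.0459·14.8375] = 5.5934; exercise value = 7.7500 > continuation, so V_u = 7.7500 (exercise)
Node d (S = 38.25): continuation = e^(−0.04)·[0.9541·14.8375 + 0.0459·22.4875] = 14.5934; exercise value = 16.7500 > continuation, so V_d = 16.7500 (exercise)
Node 0 (S = 45): continuation = e^(−0.04)·[0.9541·7.7500 + 0.0459·16.7500] = 7.8434; exercise value = 10.0000 > continuation, so V_0 = 10.0000 (exercise)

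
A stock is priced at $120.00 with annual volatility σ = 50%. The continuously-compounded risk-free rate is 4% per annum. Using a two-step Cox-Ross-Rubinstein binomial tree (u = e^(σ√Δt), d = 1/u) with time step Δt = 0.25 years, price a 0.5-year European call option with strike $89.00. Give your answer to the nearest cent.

$37.44

CRR parameters: u = e^(σ√Δt) = e^(0.5·√0.25) = 1.2840, d = 1/u = 0.7788
Per-period rate: rΔt = 0.04·0.25 = 0.01, so R = e^0.01 = 1.0101
Risk-neutral probability p = (e^0.01 − 0.7788)/(1.2840 − 0.7788) = 0.2312/0.5052 = 0.4577
Terminal stock prices: S_uu = 197.8, S_ud = 120, S_dd = 72.78
Terminal payoffs (S − K): max(108.8, 0) = 108.8, max(31, 0) = 31, max(-16.22, 0) = 0
Node u (S = 154.1): V_u = e^(−0.01)·[0.4577·108.8466 + 0.5423·31.0000] = 65.9686
Node d (S = 93.46): V_d = e^(−0.01)·[0.4577·31.0000 + 0.5423·0.0000] = 14.0480
Node 0 (S = 120): V_0 = e^(−0.01)·[0.4577·65.9686 + 0.5423·14.0480] = 37.4367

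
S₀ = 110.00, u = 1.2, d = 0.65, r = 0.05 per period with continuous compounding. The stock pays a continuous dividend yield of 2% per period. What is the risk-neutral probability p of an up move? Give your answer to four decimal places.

Per-period risk-free factor R = e^0.05 = 1.0513; dividend-adjusted growth = e^(0.05−0.02) = 1.0305.
Risk-neutral probability p = (1.0305 − 0.65)/(1.2 − 0.65) = 0.3805/0.5500 = 0.6917

p = 0.6917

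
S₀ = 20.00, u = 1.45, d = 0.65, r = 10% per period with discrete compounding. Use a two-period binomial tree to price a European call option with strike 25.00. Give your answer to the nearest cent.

4.46

Risk-neutral probability p = (1 + 0.1 − 0.65)/(1.45 − 0.65) = 0.4500/0.8000 = 0.5625
Terminal stock prices: S_uu = 42.05, S_ud = 18.85, S_dd = 8.45
Terminal payoffs (S − K): max(17.05, 0) = 17.05, max(-6.15, 0) = 0, max(-16.55, 0) = 0
Node u (S = 29): V_u = 1/1.1·[0.5625·17.0500 + 0.4375·0.0000] = 8.7188
Node d (S = 13): V_d = 1/1.1·[0.5625·0.0000 + 0.4375·0.0000] = 0.0000
Node 0 (S = 20): V_0 = 1/1.1·[0.5625·8.7188 + 0.4375·0.0000] = 4.4585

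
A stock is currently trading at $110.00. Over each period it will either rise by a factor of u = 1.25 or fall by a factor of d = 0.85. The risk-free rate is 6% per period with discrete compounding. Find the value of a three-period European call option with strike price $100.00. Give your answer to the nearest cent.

Risk-neutral probability p = (1 + 0.06 − 0.85)/(1.25 − 0.85) = 0.2100/0.4000 = 0.5250
Terminal stock prices: S_uuu = 214.8, S_uud = 146.1, S_udd = 99.34, S_ddd = 67.55
Terminal payoffs (S − K): max(114.8, 0) = 114.8, max(46.09, 0) = 46.09, max(-0.6563, 0) = 0, max(-32.45, 0) = 0
Node uu (S = 171.9): V_uu = 1/1.06·[0.5250·114.8438 + 0.4750·46.0938] = 77.5354
Node ud (S = 116.9): V_ud = 1/1.06·[0.5250·46.0938 + 0.4750·0.0000] = 22.8295
Node dd (S = 79.47): V_dd = 1/1.06·[0.5250·0.0000 + 0.4750·0.0000] = 0.0000
Node u (S = 137.5): V_u = 1/1.06·[0.5250·77.5354 + 0.4750·22.8295] = 48.6321
Node d (S = 93.5): V_d = 1/1.06·[0.5250·22.8295 + 0.4750·0.0000] = 11.3070
Node 0 (S = 110): V_0 = 1/1.06·[0.5250·48.6321 + 0.4750·11.3070] = 29.1535

$29.15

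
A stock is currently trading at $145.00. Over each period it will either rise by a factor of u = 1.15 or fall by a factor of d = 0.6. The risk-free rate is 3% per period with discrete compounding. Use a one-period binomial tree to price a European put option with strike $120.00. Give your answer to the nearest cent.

Risk-neutral probability p = (1 + 0.03 − 0.6)/(1.15 − 0.6) = 0.4300/0.5500 = 0.7818
Terminal stock prices: S_u = 166.8, S_d = 87
Terminal payoffs (K − S): max(-46.75, 0) = 0, max(33, 0) = 33
Node 0 (S = 145): V_0 = 1/1.03·[0.7818·0.0000 + 0.2182·33.0000] = 6.9903

$6.99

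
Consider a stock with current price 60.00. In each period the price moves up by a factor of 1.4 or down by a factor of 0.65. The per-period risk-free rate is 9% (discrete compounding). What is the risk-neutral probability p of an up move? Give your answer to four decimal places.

Risk-neutral probability p = (1 + 0.09 − 0.65)/(1.4 − 0.65) = 0.4400/0.7500 = 0.5867

p = 0.5867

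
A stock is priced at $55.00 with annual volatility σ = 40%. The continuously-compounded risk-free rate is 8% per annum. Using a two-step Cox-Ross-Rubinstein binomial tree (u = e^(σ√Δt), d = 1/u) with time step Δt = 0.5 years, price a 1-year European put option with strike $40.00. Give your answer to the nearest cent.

CRR parameters: u = e^(σ√Δt) = e^(0.4·√0.5) = 1.3269, d = 1/u = 0.7536
Per-period rate: rΔt = 0.08·0.5 = 0.04, so R = e^0.04 = 1.0408
Risk-neutral probability p = (e^0.04 − 0.7536)/(1.3269 − 0.7536) = 0.2872/0.5733 = 0.5009
Terminal stock prices: S_uu = 96.84, S_ud = 55, S_dd = 31.24
Terminal payoffs (K − S): max(-56.84, 0) = 0, max(-15, 0) = 0, max(8.762, 0) = 8.762
Node u (S = 72.98): V_u = e^(−0.04)·[0.5009·0.0000 + 0.4991·0.0000] = 0.0000
Node d (S = 41.45): V_d = e^(−0.04)·[0.5009·0.0000 + 0.4991·8.7616] = 4.2011
Node 0 (S = 55): V_0 = e^(−0.04)·[0.5009·0.0000 + 0.4991·4.2011] = 2.0143

$2.01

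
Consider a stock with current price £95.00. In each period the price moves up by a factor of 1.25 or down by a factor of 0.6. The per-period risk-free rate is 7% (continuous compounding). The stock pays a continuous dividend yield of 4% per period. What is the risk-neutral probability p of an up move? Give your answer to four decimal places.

p = 0.6622

Per-period risk-free factor R = e^0.07 = 1.0725; dividend-adjusted growth = e^(0.07−0.04) = 1.0305.
Risk-neutral probability p = (1.0305 − 0.6)/(1.25 − 0.6) = 0.4305/0.6500 = 0.6622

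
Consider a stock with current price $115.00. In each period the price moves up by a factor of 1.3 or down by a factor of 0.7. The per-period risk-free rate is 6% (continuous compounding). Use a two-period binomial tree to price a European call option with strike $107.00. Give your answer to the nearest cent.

Risk-neutral probability p = (e^0.06 − 0.7)/(1.3 − 0.7) = 0.3618/0.6000 = 0.6031
Terminal stock prices: S_uu = 194.4, S_ud = 104.6, S_dd = 56.35
Terminal payoffs (S − K): max(87.35, 0) = 87.35, max(-2.35, 0) = 0, max(-50.65, 0) = 0
Node u (S = 149.5): V_u = e^(−0.06)·[0.6031·87.3500 + 0.3969·0.0000] = 49.6097
Node d (S = 80.5): V_d = e^(−0.06)·[0.6031·0.0000 + 0.3969·0.0000] = 0.0000
Node 0 (S = 115): V_0 = e^(−0.06)·[0.6031·49.6097 + 0.3969·0.0000] = 28.1754

$28.18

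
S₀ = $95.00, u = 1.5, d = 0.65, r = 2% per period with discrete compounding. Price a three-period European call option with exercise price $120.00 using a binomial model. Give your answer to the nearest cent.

$21.32

Risk-neutral probability p = (1 + 0.02 − 0.65)/(1.5 − 0.65) = 0.3700/0.8500 = 0.4353
Terminal stock prices: S_uuu = 320.6, S_uud = 138.9, S_udd = 60.21, S_ddd = 26.09
Terminal payoffs (S − K): max(200.6, 0) = 200.6, max(18.94, 0) = 18.94, max(-59.79, 0) = 0, max(-93.91, 0) = 0
Node uu (S = 213.8): V_uu = 1/1.02·[0.4353·200.6250 + 0.5647·18.9375] = 96.1029
Node ud (S = 92.62): V_ud = 1/1.02·[0.4353·18.9375 + 0.5647·0.0000] = 8.0817
Node dd (S = 40.14): V_dd = 1/1.02·[0.4353·0.0000 + 0.5647·0.0000] = 0.0000
Node u (S = 142.5): V_u = 1/1.02·[0.4353·96.1029 + 0.5647·8.0817] = 45.4871
Node d (S = 61.75): V_d = 1/1.02·[0.4353·8.0817 + 0.5647·0.0000] = 3.4490
Node 0 (S = 95): V_0 = 1/1.02·[0.4353·45.4871 + 0.5647·3.4490] = 21.3215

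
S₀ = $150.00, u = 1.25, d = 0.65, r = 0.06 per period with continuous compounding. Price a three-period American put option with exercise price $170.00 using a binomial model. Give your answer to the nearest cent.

$32.78

Risk-neutral probability p = (e^0.06 − 0.65)/(1.25 − 0.65) = 0.4118/0.6000 = 0.6864
Terminal stock prices: S_uuu = 293, S_uud = 152.3, S_udd = 79.22, S_ddd = 41.19
Terminal payoffs (K − S): max(-123, 0) = 0, max(17.66, 0) = 17.66, max(90.78, 0) = 90.78, max(128.8, 0) = 128.8
Node uu (S = 234.4): continuation = e^(−0.06)·[0.6864·0.0000 + 0.3136·17.6562] = 5.2146; exercise value = 0.0000 ≤ continuation, so V_uu = 5.2146
Node ud (S = 121.9): continuation = e^(−0.06)·[0.6864·17.6562 + 0.3136·90.7812] = 38.2250; exercise value = 48.1250 > continuation, so V_ud = 48.1250 (exercise)
Node dd (S = 63.38): continuation = e^(−0.06)·[0.6864·90.7812 + 0.3136·128.8063] = 96.7250; exercise value = 106.6250 > continuation, so V_dd = 106.6250 (exercise)
Node u (S = 187.5): continuation = e^(−0.06)·[0.6864·5.2146 + 0.3136·48.1250] = 17.5842; exercise value = 0.0000 ≤ continuation, so V_u = 17.5842
Node d (S = 97.5): continuation = e^(−0.06)·[0.6864·48.1250 + 0.3136·106.6250] = 62.6000; exercise value = 72.5000 > continuation, so V_d = 72.5000 (exercise)
Node 0 (S = 150): continuation = e^(−0.06)·[0.6864·17.5842 + 0.3136·72.5000] = 32.7792; exercise value = 20.0000 ≤ continuation, so V_0 = 32.7792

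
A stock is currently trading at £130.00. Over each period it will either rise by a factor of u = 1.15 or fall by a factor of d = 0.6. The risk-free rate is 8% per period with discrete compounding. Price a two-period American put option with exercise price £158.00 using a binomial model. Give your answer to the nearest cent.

£28.00

Risk-neutral probability p = (1 + 0.08 − 0.6)/(1.15 − 0.6) = 0.4800/0.5500 = 0.8727
Terminal stock prices: S_uu = 171.9, S_ud = 89.7, S_dd = 46.8
Terminal payoffs (K − S): max(-13.92, 0) = 0, max(68.3, 0) = 68.3, max(111.2, 0) = 111.2
Node u (S = 149.5): continuation = 1/1.08·[0.8727·0.0000 + 0.1273·68.3000] = 8.0488; exercise value = 8.5000 > continuation, so V_u = 8.5000 (exercise)
Node d (S = 78): continuation = 1/1.08·[0.8727·68.3000 + 0.1273·111.2000] = 68.2963; exercise value = 80.0000 > continuation, so V_d = 80.0000 (exercise)
Node 0 (S = 130): continuation = 1/1.08·[0.8727·8.5000 + 0.1273·80.0000] = 16.2963; exercise value = 28.0000 > continuation, so V_0 = 28.0000 (exercise)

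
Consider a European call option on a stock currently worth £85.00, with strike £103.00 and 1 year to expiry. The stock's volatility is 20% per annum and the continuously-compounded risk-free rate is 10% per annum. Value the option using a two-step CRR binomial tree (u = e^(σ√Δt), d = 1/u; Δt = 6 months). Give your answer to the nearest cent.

CRR parameters: u = e^(σ√Δt) = e^(0.2·√0.5) = 1.1519, d = 1/u = 0.8681
Per-period rate: rΔt = 0.1·0.5 = 0.05, so R = e^0.05 = 1.0513
Risk-neutral probability p = (e^0.05 − 0.8681)/(1.1519 − 0.8681) = 0.1831/0.2838 = 0.6454
Terminal stock prices: S_uu = 112.8, S_ud = 85, S_dd = 64.06
Terminal payoffs (S − K): max(9.786, 0) = 9.786, max(-18, 0) = 0, max(-38.94, 0) = 0
Node u (S = 97.91): V_u = e^(−0.05)·[0.6454·9.7862 + 0.3546·0.0000] = 6.0077
Node d (S = 73.79): V_d = e^(−0.05)·[0.6454·0.0000 + 0.3546·0.0000] = 0.0000
Node 0 (S = 85): V_0 = e^(−0.05)·[0.6454·6.0077 + 0.3546·0.0000] = 3.6881

£3.69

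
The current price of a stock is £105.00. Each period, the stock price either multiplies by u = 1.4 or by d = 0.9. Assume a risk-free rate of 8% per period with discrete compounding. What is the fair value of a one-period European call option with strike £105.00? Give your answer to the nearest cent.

Risk-neutral probability p = (1 + 0.08 − 0.9)/(1.4 − 0.9) = 0.1800/0.5000 = 0.3600
Terminal stock prices: S_u = 147, S_d = 94.5
Terminal payoffs (S − K): max(42, 0) = 42, max(-10.5, 0) = 0
Node 0 (S = 105): V_0 = 1/1.08·[0.3600·42.0000 + 0.6400·0.0000] = 14.0000

£14.00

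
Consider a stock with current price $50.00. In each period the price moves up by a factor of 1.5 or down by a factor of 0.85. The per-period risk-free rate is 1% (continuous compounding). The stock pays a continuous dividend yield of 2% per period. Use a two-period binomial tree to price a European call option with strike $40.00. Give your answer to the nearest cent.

$11.17

Per-period risk-free factor R = e^0.01 = 1.0101; dividend-adjusted growth = e^(0.01−0.02) = 0.9900.
Risk-neutral probability p = (0.9900 − 0.85)/(1.5 − 0.85) = 0.1400/0.6500 = 0.2155
Terminal stock prices: S_uu = 112.5, S_ud = 63.75, S_dd = 36.12
Terminal payoffs (S − K): max(72.5, 0) = 72.5, max(23.75, 0) = 23.75, max(-3.875, 0) = 0
Node u (S = 75): V_u = e^(−0.01)·[0.2155·72.5000 + 0.7845·23.7500] = 33.9129
Node d (S = 42.5): V_d = e^(−0.01)·[0.2155·23.7500 + 0.7845·0.0000] = 5.0663
Node 0 (S = 50): V_0 = e^(−0.01)·[0.2155·33.9129 + 0.7845·5.0663] = 11.1694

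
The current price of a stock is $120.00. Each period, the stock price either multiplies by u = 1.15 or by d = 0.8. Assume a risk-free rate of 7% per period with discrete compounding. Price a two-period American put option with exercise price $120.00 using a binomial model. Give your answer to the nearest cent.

Risk-neutral probability p = (1 + 0.07 − 0.8)/(1.15 − 0.8) = 0.2700/0.3500 = 0.7714
Terminal stock prices: S_uu = 158.7, S_ud = 110.4, S_dd = 76.8
Terminal payoffs (K − S): max(-38.7, 0) = 0, max(9.6, 0) = 9.6, max(43.2, 0) = 43.2
Node u (S = 138): continuation = 1/1.07·[0.7714·0.0000 + 0.2286·9.6000] = 2.0507; exercise value = 0.0000 ≤ continuation, so V_u = 2.0507
Node d (S = 96): continuation = 1/1.07·[0.7714·9.6000 + 0.2286·43.2000] = 16.1495; exercise value = 24.0000 > continuation, so V_d = 24.0000 (exercise)
Node 0 (S = 120): continuation = 1/1.07·[0.7714·2.0507 + 0.2286·24.0000] = 6.6053; exercise value = 0.0000 ≤ continuation, so V_0 = 6.6053

$6.61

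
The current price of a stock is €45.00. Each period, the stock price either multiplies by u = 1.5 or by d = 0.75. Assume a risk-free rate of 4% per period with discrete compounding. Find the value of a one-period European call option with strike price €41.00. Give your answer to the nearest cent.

€9.85

Risk-neutral probability p = (1 + 0.04 − 0.75)/(1.5 − 0.75) = 0.2900/0.7500 = 0.3867
Terminal stock prices: S_u = 67.5, S_d = 33.75
Terminal payoffs (S − K): max(26.5, 0) = 26.5, max(-7.25, 0) = 0
Node 0 (S = 45): V_0 = 1/1.04·[0.3867·26.5000 + 0.6133·0.0000] = 9.8526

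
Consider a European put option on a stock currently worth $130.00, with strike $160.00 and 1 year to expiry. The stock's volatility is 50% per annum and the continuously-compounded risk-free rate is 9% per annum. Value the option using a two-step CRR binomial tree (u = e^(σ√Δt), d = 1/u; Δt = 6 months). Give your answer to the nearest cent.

CRR parameters: u = e^(σ√Δt) = e^(0.5·√0.5) = 1.4241, d = 1/u = 0.7022
Per-period rate: rΔt = 0.09·0.5 = 0.045, so R = e^0.045 = 1.0460
Risk-neutral probability p = (e^0.045 − 0.7022)/(1.4241 − 0.7022) = 0.3438/0.7219 = 0.4763
Terminal stock prices: S_uu = 263.7, S_ud = 130, S_dd = 64.1
Terminal payoffs (K − S): max(-103.7, 0) = 0, max(30, 0) = 30, max(95.9, 0) = 95.9
Node u (S = 185.1): V_u = e^(−0.045)·[0.4763·0.0000 + 0.5237·30.0000] = 15.0203
Node d (S = 91.28): V_d = e^(−0.045)·[0.4763·30.0000 + 0.5237·95.9011] = 61.6751
Node 0 (S = 130): V_0 = e^(−0.045)·[0.4763·15.0203 + 0.5237·61.6751] = 37.7184

$37.72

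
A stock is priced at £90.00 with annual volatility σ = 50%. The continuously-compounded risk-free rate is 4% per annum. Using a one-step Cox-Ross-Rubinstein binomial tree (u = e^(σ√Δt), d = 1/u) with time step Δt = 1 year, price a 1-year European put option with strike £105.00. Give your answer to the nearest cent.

CRR parameters: u = e^(σ√Δt) = e^(0.5·√1) = 1.6487, d = 1/u = 0.6065
Per-period rate: rΔt = 0.04·1 = 0.04, so R = e^0.04 = 1.0408
Risk-neutral probability p = (e^0.04 − 0.6065)/(1.6487 − 0.6065) = 0.4343/1.0422 = 0.4167
Terminal stock prices: S_u = 148.4, S_d = 54.59
Terminal payoffs (K − S): max(-43.38, 0) = 0, max(50.41, 0) = 50.41
Node 0 (S = 90): V_0 = e^(−0.04)·[0.4167·0.0000 + 0.5833·50.4122] = 28.2525

£28.25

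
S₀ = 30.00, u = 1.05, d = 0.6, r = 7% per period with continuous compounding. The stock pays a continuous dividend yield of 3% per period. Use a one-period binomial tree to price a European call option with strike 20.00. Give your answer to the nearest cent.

10.50

Per-period risk-free factor R = e^0.07 = 1.0725; dividend-adjusted growth = e^(0.07−0.03) = 1.0408.
Risk-neutral probability p = (1.0408 − 0.6)/(1.05 − 0.6) = 0.4408/0.4500 = 0.9796
Terminal stock prices: S_u = 31.5, S_d = 18
Terminal payoffs (S − K): max(11.5, 0) = 11.5, max(-2, 0) = 0
Node 0 (S = 30): V_0 = e^(−0.07)·[0.9796·11.5000 + 0.0204·0.0000] = 10.5036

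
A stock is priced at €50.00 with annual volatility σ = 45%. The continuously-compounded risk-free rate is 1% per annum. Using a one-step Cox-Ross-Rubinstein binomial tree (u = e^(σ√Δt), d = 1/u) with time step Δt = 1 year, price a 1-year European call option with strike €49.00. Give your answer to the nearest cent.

€11.65

CRR parameters: u = e^(σ√Δt) = e^(0.45·√1) = 1.5683, d = 1/u = 0.6376
Per-period rate: rΔt = 0.01·1 = 0.01, so R = e^0.01 = 1.0101
Risk-neutral probability p = (e^0.01 − 0.6376)/(1.5683 − 0.6376) = 0.3724/0.9307 = 0.4002
Terminal stock prices: S_u = 78.42, S_d = 31.88
Terminal payoffs (S − K): max(29.42, 0) = 29.42, max(-17.12, 0) = 0
Node 0 (S = 50): V_0 = e^(−0.01)·[0.4002·29.4156 + 0.5998·0.0000] = 11.6538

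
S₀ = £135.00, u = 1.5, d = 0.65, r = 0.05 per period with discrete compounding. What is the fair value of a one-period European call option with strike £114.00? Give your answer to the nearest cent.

Risk-neutral probability p = (1 + 0.05 − 0.65)/(1.5 − 0.65) = 0.4000/0.8500 = 0.4706
Terminal stock prices: S_u = 202.5, S_d = 87.75
Terminal payoffs (S − K): max(88.5, 0) = 88.5, max(-26.25, 0) = 0
Node 0 (S = 135): V_0 = 1/1.05·[0.4706·88.5000 + 0.5294·0.0000] = 39.6639

£39.66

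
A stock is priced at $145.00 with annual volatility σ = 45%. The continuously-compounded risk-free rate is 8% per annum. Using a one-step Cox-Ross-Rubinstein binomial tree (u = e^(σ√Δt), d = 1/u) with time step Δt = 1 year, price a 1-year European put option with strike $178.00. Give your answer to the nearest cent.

CRR parameters: u = e^(σ√Δt) = e^(0.45·√1) = 1.5683, d = 1/u = 0.6376
Per-period rate: rΔt = 0.08·1 = 0.08, so R = e^0.08 = 1.0833
Risk-neutral probability p = (e^0.08 − 0.6376)/(1.5683 − 0.6376) = 0.4457/0.9307 = 0.4789
Terminal stock prices: S_u = 227.4, S_d = 92.46
Terminal payoffs (K − S): max(-49.41, 0) = 0, max(85.54, 0) = 85.54
Node 0 (S = 145): V_0 = e^(−0.08)·[0.4789·0.0000 + 0.5211·85.5439] = 41.1536

$41.15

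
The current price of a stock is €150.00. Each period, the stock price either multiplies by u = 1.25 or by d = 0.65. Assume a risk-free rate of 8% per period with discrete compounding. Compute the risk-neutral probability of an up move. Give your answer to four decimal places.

p = 0.7167

Risk-neutral probability p = (1 + 0.08 − 0.65)/(1.25 − 0.65) = 0.4300/0.6000 = 0.7167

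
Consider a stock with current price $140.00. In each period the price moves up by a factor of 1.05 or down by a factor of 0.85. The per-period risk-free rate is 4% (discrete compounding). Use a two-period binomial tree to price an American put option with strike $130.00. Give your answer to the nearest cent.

Risk-neutral probability p = (1 + 0.04 − 0.85)/(1.05 − 0.85) = 0.1900/0.2000 = 0.9500
Terminal stock prices: S_uu = 154.3, S_ud = 125, S_dd = 101.1
Terminal payoffs (K − S): max(-24.35, 0) = 0, max(5.05, 0) = 5.05, max(28.85, 0) = 28.85
Node u (S = 147): continuation = 1/1.04·[0.9500·0.0000 + 0.0500·5.0500] = 0.2428; exercise value = 0.0000 ≤ continuation, so V_u = 0.2428
Node d (S = 119): continuation = 1/1.04·[0.9500·5.0500 + 0.0500·28.8500] = 6.0000; exercise value = 11.0000 > continuation, so V_d = 11.0000 (exercise)
Node 0 (S = 140): continuation = 1/1.04·[0.9500·0.2428 + 0.0500·11.0000] = 0.7506; exercise value = 0.0000 ≤ continuation, so V_0 = 0.7506

$0.75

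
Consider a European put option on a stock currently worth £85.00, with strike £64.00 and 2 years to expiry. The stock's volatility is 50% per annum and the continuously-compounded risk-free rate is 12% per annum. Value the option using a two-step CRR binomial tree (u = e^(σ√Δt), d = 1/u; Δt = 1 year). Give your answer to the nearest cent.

CRR parameters: u = e^(σ√Δt) = e^(0.5·√1) = 1.6487, d = 1/u = 0.6065
Per-period rate: rΔt = 0.12·1 = 0.12, so R = e^0.12 = 1.1275
Risk-neutral probability p = (e^0.12 − 0.6065)/(1.6487 − 0.6065) = 0.5210/1.0422 = 0.4999
Terminal stock prices: S_uu = 231.1, S_ud = 85, S_dd = 31.27
Terminal payoffs (K − S): max(-167.1, 0) = 0, max(-21, 0) = 0, max(32.73, 0) = 32.73
Node u (S = 140.1): V_u = e^(−0.12)·[0.4999·0.0000 + 0.5001·0.0000] = 0.0000
Node d (S = 51.56): V_d = e^(−0.12)·[0.4999·0.0000 + 0.5001·32.7302] = 14.5182
Node 0 (S = 85): V_0 = e^(−0.12)·[0.4999·0.0000 + 0.5001·14.5182] = 6.4398

£6.44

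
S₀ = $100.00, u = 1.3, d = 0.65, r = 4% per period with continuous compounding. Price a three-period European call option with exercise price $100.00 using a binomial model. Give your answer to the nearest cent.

$26.85

Risk-neutral probability p = (e^0.04 − 0.65)/(1.3 − 0.65) = 0.3908/0.6500 = 0.6012
Terminal stock prices: S_uuu = 219.7, S_uud = 109.9, S_udd = 54.93, S_ddd = 27.46
Terminal payoffs (S − K): max(119.7, 0) = 119.7, max(9.85, 0) = 9.85, max(-45.07, 0) = 0, max(-72.54, 0) = 0
Node uu (S = 169): V_uu = e^(−0.04)·[0.6012·119.7000 + 0.3988·9.8500] = 72.9211
Node ud (S = 84.5): V_ud = e^(−0.04)·[0.6012·9.8500 + 0.3988·0.0000] = 5.6901
Node dd (S = 42.25): V_dd = e^(−0.04)·[0.6012·0.0000 + 0.3988·0.0000] = 0.0000
Node u (S = 130): V_u = e^(−0.04)·[0.6012·72.9211 + 0.3988·5.6901] = 44.3044
Node d (S = 65): V_d = e^(−0.04)·[0.6012·5.6901 + 0.3988·0.0000] = 3.2870
Node 0 (S = 100): V_0 = e^(−0.04)·[0.6012·44.3044 + 0.3988·3.2870] = 26.8527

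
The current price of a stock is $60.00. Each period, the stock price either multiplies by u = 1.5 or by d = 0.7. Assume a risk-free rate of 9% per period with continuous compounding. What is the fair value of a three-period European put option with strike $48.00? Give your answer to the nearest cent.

$3.86

Risk-neutral probability p = (e^0.09 − 0.7)/(1.5 − 0.7) = 0.3942/0.8000 = 0.4927
Terminal stock prices: S_uuu = 202.5, S_uud = 94.5, S_udd = 44.1, S_ddd = 20.58
Terminal payoffs (K − S): max(-154.5, 0) = 0, max(-46.5, 0) = 0, max(3.9, 0) = 3.9, max(27.42, 0) = 27.42
Node uu (S = 135): V_uu = e^(−0.09)·[0.4927·0.0000 + 0.5073·0.0000] = 0.0000
Node ud (S = 63): V_ud = e^(−0.09)·[0.4927·0.0000 + 0.5073·3.9000] = 1.8081
Node dd (S = 29.4): V_dd = e^(−0.09)·[0.4927·3.9000 + 0.5073·27.4200] = 14.4687
Node u (S = 90): V_u = e^(−0.09)·[0.4927·0.0000 + 0.5073·1.8081] = 0.8383
Node d (S = 42): V_d = e^(−0.09)·[0.4927·1.8081 + 0.5073·14.4687] = 7.5222
Node 0 (S = 60): V_0 = e^(−0.09)·[0.4927·0.8383 + 0.5073·7.5222] = 3.8649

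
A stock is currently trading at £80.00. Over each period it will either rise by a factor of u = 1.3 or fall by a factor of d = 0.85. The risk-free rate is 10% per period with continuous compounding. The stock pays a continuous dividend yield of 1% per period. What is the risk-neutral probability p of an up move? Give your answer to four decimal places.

Per-period risk-free factor R = e^0.1 = 1.1052; dividend-adjusted growth = e^(0.1−0.01) = 1.0942.
Risk-neutral probability p = (1.0942 − 0.85)/(1.3 − 0.85) = 0.2442/0.4500 = 0.5426

p = 0.5426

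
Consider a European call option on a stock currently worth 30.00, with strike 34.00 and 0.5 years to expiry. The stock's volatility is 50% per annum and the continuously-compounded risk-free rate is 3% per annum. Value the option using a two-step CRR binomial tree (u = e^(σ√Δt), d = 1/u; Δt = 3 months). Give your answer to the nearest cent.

3.12

CRR parameters: u = e^(σ√Δt) = e^(0.5·√0.25) = 1.2840, d = 1/u = 0.7788
Per-period rate: rΔt = 0.03·0.25 = 0.0075, so R = e^0.0075 = 1.0075
Risk-neutral probability p = (e^0.0075 − 0.7788)/(1.2840 − 0.7788) = 0.2287/0.5052 = 0.4527
Terminal stock prices: S_uu = 49.46, S_ud = 30, S_dd = 18.2
Terminal payoffs (S − K): max(15.46, 0) = 15.46, max(-4, 0) = 0, max(-15.8, 0) = 0
Node u (S = 38.52): V_u = e^(−0.0075)·[0.4527·15.4616 + 0.5473·0.0000] = 6.9476
Node d (S = 23.36): V_d = e^(−0.0075)·[0.4527·0.0000 + 0.5473·0.0000] = 0.0000
Node 0 (S = 30): V_0 = e^(−0.0075)·[0.4527·6.9476 + 0.5473·0.0000] = 3.1218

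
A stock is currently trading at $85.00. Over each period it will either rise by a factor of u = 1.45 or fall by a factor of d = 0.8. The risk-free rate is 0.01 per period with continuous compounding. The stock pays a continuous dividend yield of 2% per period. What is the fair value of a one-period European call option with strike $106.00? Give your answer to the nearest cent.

Per-period risk-free factor R = e^0.01 = 1.0101; dividend-adjusted growth = e^(0.01−0.02) = 0.9900.
Risk-neutral probability p = (0.9900 − 0.8)/(1.45 − 0.8) = 0.1900/0.6500 = 0.2924
Terminal stock prices: S_u = 123.2, S_d = 68
Terminal payoffs (S − K): max(17.25, 0) = 17.25, max(-38, 0) = 0
Node 0 (S = 85): V_0 = e^(−0.01)·[0.2924·17.2500 + 0.7076·0.0000] = 4.9934

$4.99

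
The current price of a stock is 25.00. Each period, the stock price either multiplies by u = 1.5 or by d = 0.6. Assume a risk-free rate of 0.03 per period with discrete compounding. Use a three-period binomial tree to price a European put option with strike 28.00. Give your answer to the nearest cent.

8.13

Risk-neutral probability p = (1 + 0.03 − 0.6)/(1.5 − 0.6) = 0.4300/0.9000 = 0.4778
Terminal stock prices: S_uuu = 84.38, S_uud = 33.75, S_udd = 13.5, S_ddd = 5.4
Terminal payoffs (K − S): max(-56.38, 0) = 0, max(-5.75, 0) = 0, max(14.5, 0) = 14.5, max(22.6, 0) = 22.6
Node uu (S = 56.25): V_uu = 1/1.03·[0.4778·0.0000 + 0.5222·0.0000] = 0.0000
Node ud (S = 22.5): V_ud = 1/1.03·[0.4778·0.0000 + 0.5222·14.5000] = 7.3517
Node dd (S = 9): V_dd = 1/1.03·[0.4778·14.5000 + 0.5222·22.6000] = 18.1845
Node u (S = 37.5): V_u = 1/1.03·[0.4778·0.0000 + 0.5222·7.3517] = 3.7274
Node d (S = 15): V_d = 1/1.03·[0.4778·7.3517 + 0.5222·18.1845] = 12.6299
Node 0 (S = 25): V_0 = 1/1.03·[0.4778·3.7274 + 0.5222·12.6299] = 8.1325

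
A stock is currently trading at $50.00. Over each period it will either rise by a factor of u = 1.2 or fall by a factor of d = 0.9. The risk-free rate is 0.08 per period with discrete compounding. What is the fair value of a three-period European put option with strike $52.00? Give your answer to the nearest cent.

Risk-neutral probability p = (1 + 0.08 − 0.9)/(1.2 − 0.9) = 0.1800/0.3000 = 0.6000
Terminal stock prices: S_uuu = 86.4, S_uud = 64.8, S_udd = 48.6, S_ddd = 36.45
Terminal payoffs (K − S): max(-34.4, 0) = 0, max(-12.8, 0) = 0, max(3.4, 0) = 3.4, max(15.55, 0) = 15.55
Node uu (S = 72): V_uu = 1/1.08·[0.6000·0.0000 + 0.4000·0.0000] = 0.0000
Node ud (S = 54): V_ud = 1/1.08·[0.6000·0.0000 + 0.4000·3.4000] = 1.2593
Node dd (S = 40.5): V_dd = 1/1.08·[0.6000·3.4000 + 0.4000·15.5500] = 7.6481
Node u (S = 60): V_u = 1/1.08·[0.6000·0.0000 + 0.4000·1.2593] = 0.4664
Node d (S = 45): V_d = 1/1.08·[0.6000·1.2593 + 0.4000·7.6481] = 3.5322
Node 0 (S = 50): V_0 = 1/1.08·[0.6000·0.4664 + 0.4000·3.5322] = 1.5673

$1.57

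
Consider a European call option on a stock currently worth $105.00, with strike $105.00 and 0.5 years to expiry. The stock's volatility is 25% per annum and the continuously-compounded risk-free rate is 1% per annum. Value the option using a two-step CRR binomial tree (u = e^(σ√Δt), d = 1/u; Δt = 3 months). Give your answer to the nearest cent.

$6.80

CRR parameters: u = e^(σ√Δt) = e^(0.25·√0.25) = 1.1331, d = 1/u = 0.8825
Per-period rate: rΔt = 0.01·0.25 = 0.0025, so R = e^0.0025 = 1.0025
Risk-neutral probability p = (e^0.0025 − 0.8825)/(1.1331 − 0.8825) = 0.1200/0.2507 = 0.4788
Terminal stock prices: S_uu = 134.8, S_ud = 105, S_dd = 81.77
Terminal payoffs (S − K): max(29.82, 0) = 29.82, max(0, 0) = 0, max(-23.23, 0) = 0
Node u (S = 119): V_u = e^(−0.0025)·[0.4788·29.8227 + 0.5212·0.0000] = 14.2428
Node d (S = 92.66): V_d = e^(−0.0025)·[0.4788·0.0000 + 0.5212·0.0000] = 0.0000
Node 0 (S = 105): V_0 = e^(−0.0025)·[0.4788·14.2428 + 0.5212·0.0000] = 6.8021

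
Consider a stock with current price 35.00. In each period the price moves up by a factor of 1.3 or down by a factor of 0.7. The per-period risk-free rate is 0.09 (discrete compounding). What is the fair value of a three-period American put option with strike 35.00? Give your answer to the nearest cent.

4.15

Risk-neutral probability p = (1 + 0.09 − 0.7)/(1.3 − 0.7) = 0.3900/0.6000 = 0.6500
Terminal stock prices: S_uuu = 76.89, S_uud = 41.41, S_udd = 22.29, S_ddd = 12
Terminal payoffs (K − S): max(-41.89, 0) = 0, max(-6.405, 0) = 0, max(12.71, 0) = 12.71, max(23, 0) = 23
Node uu (S = 59.15): continuation = 1/1.09·[0.6500·0.0000 + 0.3500·0.0000] = 0.0000; exercise value = 0.0000 ≤ continuation, so V_uu = 0.0000
Node ud (S = 31.85): continuation = 1/1.09·[0.6500·0.0000 + 0.3500·12.7050] = 4.0796; exercise value = 3.1500 ≤ continuation, so V_ud = 4.0796
Node dd (S = 17.15): continuation = 1/1.09·[0.6500·12.7050 + 0.3500·22.9950] = 14.9601; exercise value = 17.8500 > continuation, so V_dd = 17.8500 (exercise)
Node u (S = 45.5): continuation = 1/1.09·[0.6500·0.0000 + 0.3500·4.0796] = 1.3100; exercise value = 0.0000 ≤ continuation, so V_u = 1.3100
Node d (S = 24.5): continuation = 1/1.09·[0.6500·4.0796 + 0.3500·17.8500] = 8.1644; exercise value = 10.5000 > continuation, so V_d = 10.5000 (exercise)
Node 0 (S = 35): continuation = 1/1.09·[0.6500·1.3100 + 0.3500·10.5000] = 4.1527; exercise value = 0.0000 ≤ continuation, so V_0 = 4.1527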